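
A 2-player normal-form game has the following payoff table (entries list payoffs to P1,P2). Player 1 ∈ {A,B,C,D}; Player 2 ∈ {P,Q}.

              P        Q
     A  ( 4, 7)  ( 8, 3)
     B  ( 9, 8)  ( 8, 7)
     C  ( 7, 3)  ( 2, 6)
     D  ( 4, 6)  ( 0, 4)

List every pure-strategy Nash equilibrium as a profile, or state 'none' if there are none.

(A,P): not NE [P1→B gives 9>4]
(A,Q): not NE [P2→P gives 7>3]
(B,P): NE
(B,Q): not NE [P2→P gives 8>7]
(C,P): not NE [P1→B gives 9>7; P2→Q gives 6>3]
(C,Q): not NE [P1→B gives 8>2]
(D,P): not NE [P1→B gives 9>4]
(D,Q): not NE [P1→B gives 8>0; P2→P gives 6>4]

PSNE = {(B,P)}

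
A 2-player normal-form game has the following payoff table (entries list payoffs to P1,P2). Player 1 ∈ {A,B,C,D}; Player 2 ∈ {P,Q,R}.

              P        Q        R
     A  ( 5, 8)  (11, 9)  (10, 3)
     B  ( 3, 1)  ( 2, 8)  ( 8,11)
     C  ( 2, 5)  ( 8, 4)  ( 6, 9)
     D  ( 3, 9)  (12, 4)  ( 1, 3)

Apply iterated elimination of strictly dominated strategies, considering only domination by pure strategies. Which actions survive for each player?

P1 drop B (A beats it: P:5>3 Q:11>2 R:10>8)
P1 drop C (A beats it: P:5>2 Q:11>8 R:10>6)
P2 drop R (P beats it: A:8>3 D:9>3)
P1→{A,D} P2→{P,Q}

Remaining: P1:{A,D} P2:{P,Q}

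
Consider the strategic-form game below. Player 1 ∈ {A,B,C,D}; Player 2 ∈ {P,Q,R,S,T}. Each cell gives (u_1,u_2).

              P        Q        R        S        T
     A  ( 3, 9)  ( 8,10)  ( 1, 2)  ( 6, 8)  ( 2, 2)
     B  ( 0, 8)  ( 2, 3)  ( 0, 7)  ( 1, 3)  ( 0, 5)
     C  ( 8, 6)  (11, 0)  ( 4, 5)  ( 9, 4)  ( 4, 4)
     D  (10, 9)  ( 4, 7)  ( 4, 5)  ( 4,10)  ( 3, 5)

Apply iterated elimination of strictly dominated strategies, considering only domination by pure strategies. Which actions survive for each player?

P1 drop A (C beats it: P:8>3 Q:11>8 R:4>1 S:9>6 T:4>2)
P1 drop B (C beats it: P:8>0 Q:11>2 R:4>0 S:9>1 T:4>0)
P2 drop Q (P beats it: C:6>0 D:9>7)
P2 drop R (P beats it: C:6>5 D:9>5)
P2 drop T (P beats it: C:6>4 D:9>5)
P1→{C,D} P2→{P,S}

Remaining: P1:{C,D} P2:{P,S}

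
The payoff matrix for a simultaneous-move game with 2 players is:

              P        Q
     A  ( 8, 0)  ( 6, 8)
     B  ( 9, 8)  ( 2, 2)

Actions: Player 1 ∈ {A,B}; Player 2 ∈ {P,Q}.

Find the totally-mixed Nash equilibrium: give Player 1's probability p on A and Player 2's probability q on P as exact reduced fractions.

P1 indiff ⇒ q·8+(1-q)·6 = q·9+(1-q)·2 ⇒ q(-1) = (1-q)(-4) ⇒ q = 4/5
P2 indiff ⇒ p·0+(1-p)·8 = p·8+(1-p)·2 ⇒ p(-8) = (1-p)(-6) ⇒ p = 3/7

P1 mixes 3/7 on A; P2 mixes 4/5 on P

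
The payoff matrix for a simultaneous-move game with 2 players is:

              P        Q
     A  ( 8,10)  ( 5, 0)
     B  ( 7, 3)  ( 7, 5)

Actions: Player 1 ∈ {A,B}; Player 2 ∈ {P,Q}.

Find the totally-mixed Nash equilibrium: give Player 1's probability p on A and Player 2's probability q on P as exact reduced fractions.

P1 indiff ⇒ q·8+(1-q)·5 = q·7+(1-q)·7 ⇒ q(1) = (1-q)(2) ⇒ q = 2/3
P2 indiff ⇒ p·10+(1-p)·3 = p·0+(1-p)·5 ⇒ p(10) = (1-p)(2) ⇒ p = 1/6

(p,q) = (1/6, 2/3)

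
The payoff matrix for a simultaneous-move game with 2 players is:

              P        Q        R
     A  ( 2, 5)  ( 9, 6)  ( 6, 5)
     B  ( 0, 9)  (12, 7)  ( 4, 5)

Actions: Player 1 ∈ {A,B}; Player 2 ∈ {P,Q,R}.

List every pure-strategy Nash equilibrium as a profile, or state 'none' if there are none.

Equilibria: none

(A,P): not NE [P2→Q gives 6>5]
(A,Q): not NE [P1→B gives 12>9]
(A,R): not NE [P2→Q gives 6>5]
(B,P): not NE [P1→A gives 2>0]
(B,Q): not NE [P2→P gives 9>7]
(B,R): not NE [P1→A gives 6>4; P2→P gives 9>5]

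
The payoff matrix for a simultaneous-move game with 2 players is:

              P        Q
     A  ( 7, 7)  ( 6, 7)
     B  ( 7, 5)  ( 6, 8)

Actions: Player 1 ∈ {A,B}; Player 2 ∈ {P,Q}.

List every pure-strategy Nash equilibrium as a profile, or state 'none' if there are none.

(A,P): NE
(A,Q): NE
(B,P): not NE [P2→Q gives 8>5]
(B,Q): NE

PSNE = {(A,P), (A,Q), (B,Q)}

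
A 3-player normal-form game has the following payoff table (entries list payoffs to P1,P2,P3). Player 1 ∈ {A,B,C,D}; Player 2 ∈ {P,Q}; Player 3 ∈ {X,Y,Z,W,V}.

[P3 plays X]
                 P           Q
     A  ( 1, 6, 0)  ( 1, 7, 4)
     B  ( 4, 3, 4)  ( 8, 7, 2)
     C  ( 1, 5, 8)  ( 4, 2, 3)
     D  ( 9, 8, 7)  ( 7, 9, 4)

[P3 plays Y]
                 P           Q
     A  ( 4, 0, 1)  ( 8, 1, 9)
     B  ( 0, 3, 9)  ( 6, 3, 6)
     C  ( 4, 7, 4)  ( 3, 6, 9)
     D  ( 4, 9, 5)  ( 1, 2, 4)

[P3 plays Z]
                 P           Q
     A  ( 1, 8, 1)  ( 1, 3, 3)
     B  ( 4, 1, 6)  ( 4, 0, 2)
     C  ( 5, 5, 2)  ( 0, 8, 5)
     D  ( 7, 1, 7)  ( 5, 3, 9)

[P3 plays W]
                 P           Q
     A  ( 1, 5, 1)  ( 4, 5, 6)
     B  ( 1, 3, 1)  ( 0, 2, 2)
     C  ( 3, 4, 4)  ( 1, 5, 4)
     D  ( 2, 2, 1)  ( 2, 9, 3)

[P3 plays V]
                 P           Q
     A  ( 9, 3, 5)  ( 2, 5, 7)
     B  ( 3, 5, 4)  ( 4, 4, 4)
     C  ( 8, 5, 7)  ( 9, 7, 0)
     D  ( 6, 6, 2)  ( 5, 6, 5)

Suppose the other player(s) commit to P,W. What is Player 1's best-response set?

BR_1 = {C}

u_1(A vs P,W) = 1
u_1(B vs P,W) = 1
u_1(C vs P,W) = 3
u_1(D vs P,W) = 2
max payoff 3 at {C}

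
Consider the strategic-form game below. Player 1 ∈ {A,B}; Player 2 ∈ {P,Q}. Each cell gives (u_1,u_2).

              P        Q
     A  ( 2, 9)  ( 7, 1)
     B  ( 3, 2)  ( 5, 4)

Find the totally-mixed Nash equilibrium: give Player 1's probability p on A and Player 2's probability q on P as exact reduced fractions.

(p,q) = (1/5, 2/3)

P1 indiff ⇒ q·2+(1-q)·7 = q·3+(1-q)·5 ⇒ q(-1) = (1-q)(-2) ⇒ q = 2/3
P2 indiff ⇒ p·9+(1-p)·2 = p·1+(1-p)·4 ⇒ p(8) = (1-p)(2) ⇒ p = 1/5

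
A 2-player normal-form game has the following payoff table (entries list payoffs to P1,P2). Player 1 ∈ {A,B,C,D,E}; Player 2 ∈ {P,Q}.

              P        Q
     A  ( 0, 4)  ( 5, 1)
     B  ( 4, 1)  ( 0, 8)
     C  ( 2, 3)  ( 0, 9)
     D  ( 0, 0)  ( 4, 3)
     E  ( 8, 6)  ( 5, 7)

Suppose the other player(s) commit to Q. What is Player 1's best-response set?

argmax u_1 = {A,E}

u_1(A vs Q) = 5
u_1(B vs Q) = 0
u_1(C vs Q) = 0
u_1(D vs Q) = 4
u_1(E vs Q) = 5
max payoff 5 at {A,E}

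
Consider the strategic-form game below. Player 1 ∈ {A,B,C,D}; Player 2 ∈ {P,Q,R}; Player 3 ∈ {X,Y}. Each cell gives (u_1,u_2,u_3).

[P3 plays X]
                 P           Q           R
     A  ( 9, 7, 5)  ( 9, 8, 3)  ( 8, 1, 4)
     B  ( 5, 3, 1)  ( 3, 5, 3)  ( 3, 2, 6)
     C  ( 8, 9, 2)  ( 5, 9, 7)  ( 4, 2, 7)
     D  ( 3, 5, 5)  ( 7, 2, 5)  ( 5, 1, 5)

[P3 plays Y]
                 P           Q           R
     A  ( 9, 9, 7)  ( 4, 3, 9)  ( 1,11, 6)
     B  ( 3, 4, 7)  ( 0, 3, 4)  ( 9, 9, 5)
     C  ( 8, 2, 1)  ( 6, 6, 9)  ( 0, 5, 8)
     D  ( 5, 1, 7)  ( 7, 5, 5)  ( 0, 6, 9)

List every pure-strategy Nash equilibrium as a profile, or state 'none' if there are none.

(A,P,X): not NE [P2→Q gives 8>7; P3→Y gives 7>5]
(A,P,Y): not NE [P2→R gives 11>9]
(A,Q,X): not NE [P3→Y gives 9>3]
(A,Q,Y): not NE [P1→D gives 7>4; P2→R gives 11>3]
(A,R,X): not NE [P2→Q gives 8>1; P3→Y gives 6>4]
(A,R,Y): not NE [P1→B gives 9>1]
(B,P,X): not NE [P1→A gives 9>5; P2→Q gives 5>3; P3→Y gives 7>1]
(B,P,Y): not NE [P1→A gives 9>3; P2→R gives 9>4]
(B,Q,X): not NE [P1→A gives 9>3; P3→Y gives 4>3]
(B,Q,Y): not NE [P1→D gives 7>0; P2→R gives 9>3]
(B,R,X): not NE [P1→A gives 8>3; P2→Q gives 5>2]
(B,R,Y): not NE [P3→X gives 6>5]
(C,P,X): not NE [P1→A gives 9>8]
(C,P,Y): not NE [P1→A gives 9>8; P2→Q gives 6>2; P3→X gives 2>1]
(C,Q,X): not NE [P1→A gives 9>5; P3→Y gives 9>7]
(C,Q,Y): not NE [P1→D gives 7>6]
(C,R,X): not NE [P1→A gives 8>4; P2→Q gives 9>2; P3→Y gives 8>7]
(C,R,Y): not NE [P1→B gives 9>0; P2→Q gives 6>5]
(D,P,X): not NE [P1→A gives 9>3; P3→Y gives 7>5]
(D,P,Y): not NE [P1→A gives 9>5; P2→R gives 6>1]
(D,Q,X): not NE [P1→A gives 9>7; P2→P gives 5>2]
(D,Q,Y): not NE [P2→R gives 6>5]
(D,R,X): not NE [P1→A gives 8>5; P2→P gives 5>1; P3→Y gives 9>5]
(D,R,Y): not NE [P1→B gives 9>0]

No pure NE.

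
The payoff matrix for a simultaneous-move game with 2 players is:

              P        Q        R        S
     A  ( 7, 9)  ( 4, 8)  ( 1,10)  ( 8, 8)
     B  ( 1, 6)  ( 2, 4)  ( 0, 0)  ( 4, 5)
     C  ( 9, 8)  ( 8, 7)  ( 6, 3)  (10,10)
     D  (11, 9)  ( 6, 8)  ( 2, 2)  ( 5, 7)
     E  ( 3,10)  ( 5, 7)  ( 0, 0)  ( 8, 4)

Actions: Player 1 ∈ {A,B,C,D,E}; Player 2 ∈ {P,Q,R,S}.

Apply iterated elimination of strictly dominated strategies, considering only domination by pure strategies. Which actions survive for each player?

P1 drop A (C beats it: P:9>7 Q:8>4 R:6>1 S:10>8)
P1 drop B (C beats it: P:9>1 Q:8>2 R:6>0 S:10>4)
P1 drop E (C beats it: P:9>3 Q:8>5 R:6>0 S:10>8)
P2 drop Q (P beats it: C:8>7 D:9>8)
P2 drop R (P beats it: C:8>3 D:9>2)
P1→{C,D} P2→{P,S}

Remaining: P1:{C,D} P2:{P,S}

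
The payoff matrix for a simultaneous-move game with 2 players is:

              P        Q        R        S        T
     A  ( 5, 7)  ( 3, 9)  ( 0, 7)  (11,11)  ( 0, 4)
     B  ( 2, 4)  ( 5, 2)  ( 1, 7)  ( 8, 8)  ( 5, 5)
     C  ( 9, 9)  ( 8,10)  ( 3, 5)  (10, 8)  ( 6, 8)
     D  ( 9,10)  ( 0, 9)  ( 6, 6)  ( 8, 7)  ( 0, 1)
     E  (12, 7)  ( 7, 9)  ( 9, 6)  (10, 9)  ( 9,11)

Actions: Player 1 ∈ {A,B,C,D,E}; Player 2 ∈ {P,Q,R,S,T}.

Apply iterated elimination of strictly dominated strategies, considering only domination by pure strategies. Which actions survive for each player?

P1 drop B (C beats it: P:9>2 Q:8>5 R:3>1 S:10>8 T:6>5)
P1 drop D (E beats it: P:12>9 Q:7>0 R:9>6 S:10>8 T:9>0)
P2 drop P (Q beats it: A:9>7 C:10>9 E:9>7)
P2 drop R (Q beats it: A:9>7 C:10>5 E:9>6)
P1→{A,C,E} P2→{Q,S,T}

Survivors P1:{A,C,E} P2:{Q,S,T}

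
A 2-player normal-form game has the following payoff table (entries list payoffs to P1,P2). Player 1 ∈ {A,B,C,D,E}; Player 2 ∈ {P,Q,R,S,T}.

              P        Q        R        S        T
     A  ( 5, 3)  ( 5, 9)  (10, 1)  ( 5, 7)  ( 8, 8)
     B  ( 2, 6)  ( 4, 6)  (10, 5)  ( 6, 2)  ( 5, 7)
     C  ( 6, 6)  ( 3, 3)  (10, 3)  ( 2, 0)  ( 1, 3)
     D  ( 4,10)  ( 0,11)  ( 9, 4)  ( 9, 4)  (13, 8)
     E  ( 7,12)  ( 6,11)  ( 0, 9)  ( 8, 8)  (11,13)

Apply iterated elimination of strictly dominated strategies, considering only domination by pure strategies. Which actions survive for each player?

P2 drop R (P beats it: A:3>1 B:6>5 C:6>3 D:10>4 E:12>9)
P1 drop A (E beats it: P:7>5 Q:6>5 S:8>5 T:11>8)
P1 drop B (E beats it: P:7>2 Q:6>4 S:8>6 T:11>5)
P1 drop C (E beats it: P:7>6 Q:6>3 S:8>2 T:11>1)
P2 drop S (P beats it: D:10>4 E:12>8)
P1→{D,E} P2→{P,Q,T}

Remaining: P1:{D,E} P2:{P,Q,T}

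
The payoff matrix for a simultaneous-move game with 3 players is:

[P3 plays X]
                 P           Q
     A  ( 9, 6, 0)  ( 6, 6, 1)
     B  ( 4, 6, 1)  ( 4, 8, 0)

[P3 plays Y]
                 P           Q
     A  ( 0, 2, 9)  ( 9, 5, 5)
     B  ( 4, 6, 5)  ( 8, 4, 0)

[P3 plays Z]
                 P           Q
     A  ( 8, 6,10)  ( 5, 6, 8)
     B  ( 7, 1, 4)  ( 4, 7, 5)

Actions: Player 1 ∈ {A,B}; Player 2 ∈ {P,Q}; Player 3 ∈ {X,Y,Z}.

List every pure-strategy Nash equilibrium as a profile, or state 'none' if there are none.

(A,P,X): not NE [P3→Z gives 10>0]
(A,P,Y): not NE [P1→B gives 4>0; P2→Q gives 5>2; P3→Z gives 10>9]
(A,P,Z): NE
(A,Q,X): not NE [P3→Z gives 8>1]
(A,Q,Y): not NE [P3→Z gives 8>5]
(A,Q,Z): NE
(B,P,X): not NE [P1→A gives 9>4; P2→Q gives 8>6; P3→Y gives 5>1]
(B,P,Y): NE
(B,P,Z): not NE [P1→A gives 8>7; P2→Q gives 7>1; P3→Y gives 5>4]
(B,Q,X): not NE [P1→A gives 6>4; P3→Z gives 5>0]
(B,Q,Y): not NE [P1→A gives 9>8; P2→P gives 6>4; P3→Z gives 5>0]
(B,Q,Z): not NE [P1→A gives 5>4]

NE set: (A,P,Z), (A,Q,Z), (B,P,Y)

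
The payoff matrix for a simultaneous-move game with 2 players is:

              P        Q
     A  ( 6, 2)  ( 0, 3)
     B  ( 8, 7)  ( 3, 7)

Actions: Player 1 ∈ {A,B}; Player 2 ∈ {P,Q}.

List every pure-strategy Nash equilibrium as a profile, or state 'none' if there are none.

(A,P): not NE [P1→B gives 8>6; P2→Q gives 3>2]
(A,Q): not NE [P1→B gives 3>0]
(B,P): NE
(B,Q): NE

NE set: (B,P), (B,Q)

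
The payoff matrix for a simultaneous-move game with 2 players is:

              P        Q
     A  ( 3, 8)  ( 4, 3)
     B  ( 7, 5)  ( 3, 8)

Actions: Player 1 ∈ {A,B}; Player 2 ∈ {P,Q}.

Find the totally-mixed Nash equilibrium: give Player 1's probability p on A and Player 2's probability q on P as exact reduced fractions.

P1 indiff ⇒ q·3+(1-q)·4 = q·7+(1-q)·3 ⇒ q(-4) = (1-q)(-1) ⇒ q = 1/5
P2 indiff ⇒ p·8+(1-p)·5 = p·3+(1-p)·8 ⇒ p(5) = (1-p)(3) ⇒ p = 3/8

(p,q) = (3/8, 1/5)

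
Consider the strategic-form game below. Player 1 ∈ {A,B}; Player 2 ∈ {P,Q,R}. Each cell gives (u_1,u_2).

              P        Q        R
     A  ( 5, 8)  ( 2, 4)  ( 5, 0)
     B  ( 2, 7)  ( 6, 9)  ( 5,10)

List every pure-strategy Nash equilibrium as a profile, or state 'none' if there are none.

(A,P): NE
(A,Q): not NE [P1→B gives 6>2; P2→P gives 8>4]
(A,R): not NE [P2→P gives 8>0]
(B,P): not NE [P1→A gives 5>2; P2→R gives 10>7]
(B,Q): not NE [P2→R gives 10>9]
(B,R): NE

Nash profiles: (A,P), (B,R)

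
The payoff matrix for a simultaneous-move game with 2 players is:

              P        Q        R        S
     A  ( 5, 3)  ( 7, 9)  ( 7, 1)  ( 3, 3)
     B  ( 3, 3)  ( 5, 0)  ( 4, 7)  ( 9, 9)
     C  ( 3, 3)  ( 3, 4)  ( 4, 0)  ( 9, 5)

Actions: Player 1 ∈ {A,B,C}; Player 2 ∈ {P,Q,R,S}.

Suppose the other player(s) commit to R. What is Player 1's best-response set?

u_1(A vs R) = 7
u_1(B vs R) = 4
u_1(C vs R) = 4
max payoff 7 at {A}

argmax u_1 = {A}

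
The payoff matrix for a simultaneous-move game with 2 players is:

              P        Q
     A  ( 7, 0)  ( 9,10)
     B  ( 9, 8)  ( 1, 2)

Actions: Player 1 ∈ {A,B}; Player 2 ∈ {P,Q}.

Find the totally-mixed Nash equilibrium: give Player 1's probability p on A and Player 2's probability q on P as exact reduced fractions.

P1 indiff ⇒ q·7+(1-q)·9 = q·9+(1-q)·1 ⇒ q(-2) = (1-q)(-8) ⇒ q = 4/5
P2 indiff ⇒ p·0+(1-p)·8 = p·10+(1-p)·2 ⇒ p(-10) = (1-p)(-6) ⇒ p = 3/8

(p,q) = (3/8, 4/5)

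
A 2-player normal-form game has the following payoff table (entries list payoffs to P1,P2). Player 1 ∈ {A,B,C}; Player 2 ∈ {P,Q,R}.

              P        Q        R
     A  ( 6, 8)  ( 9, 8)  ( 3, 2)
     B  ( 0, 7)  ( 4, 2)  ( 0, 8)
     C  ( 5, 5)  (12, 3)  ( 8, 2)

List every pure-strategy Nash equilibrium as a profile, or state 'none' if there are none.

(A,P): NE
(A,Q): not NE [P1→C gives 12>9]
(A,R): not NE [P1→C gives 8>3; P2→Q gives 8>2]
(B,P): not NE [P1→A gives 6>0; P2→R gives 8>7]
(B,Q): not NE [P1→C gives 12>4; P2→R gives 8>2]
(B,R): not NE [P1→C gives 8>0]
(C,P): not NE [P1→A gives 6>5]
(C,Q): not NE [P2→P gives 5>3]
(C,R): not NE [P2→P gives 5>2]

NE set: (A,P)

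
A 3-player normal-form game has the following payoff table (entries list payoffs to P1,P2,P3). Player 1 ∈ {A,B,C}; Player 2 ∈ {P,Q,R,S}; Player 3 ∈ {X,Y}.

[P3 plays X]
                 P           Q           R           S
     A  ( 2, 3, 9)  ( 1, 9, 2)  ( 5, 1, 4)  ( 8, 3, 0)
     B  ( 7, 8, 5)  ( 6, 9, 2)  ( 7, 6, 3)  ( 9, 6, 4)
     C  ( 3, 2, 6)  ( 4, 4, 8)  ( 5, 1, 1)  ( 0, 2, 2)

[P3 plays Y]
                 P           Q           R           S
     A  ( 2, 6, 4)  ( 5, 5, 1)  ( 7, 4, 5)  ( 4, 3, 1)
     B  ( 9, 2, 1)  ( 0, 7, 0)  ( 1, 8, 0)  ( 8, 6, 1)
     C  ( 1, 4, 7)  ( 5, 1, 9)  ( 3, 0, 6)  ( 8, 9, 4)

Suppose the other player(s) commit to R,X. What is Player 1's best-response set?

u_1(A vs R,X) = 5
u_1(B vs R,X) = 7
u_1(C vs R,X) = 5
max payoff 7 at {B}

argmax u_1 = {B}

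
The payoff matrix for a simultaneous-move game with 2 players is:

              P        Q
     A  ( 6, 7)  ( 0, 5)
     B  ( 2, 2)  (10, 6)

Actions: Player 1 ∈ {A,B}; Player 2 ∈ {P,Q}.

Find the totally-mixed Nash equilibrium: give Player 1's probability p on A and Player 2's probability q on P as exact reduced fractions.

P1 indiff ⇒ q·6+(1-q)·0 = q·2+(1-q)·10 ⇒ q(4) = (1-q)(10) ⇒ q = 5/7
P2 indiff ⇒ p·7+(1-p)·2 = p·5+(1-p)·6 ⇒ p(2) = (1-p)(4) ⇒ p = 2/3

P1 mixes 2/3 on A; P2 mixes 5/7 on P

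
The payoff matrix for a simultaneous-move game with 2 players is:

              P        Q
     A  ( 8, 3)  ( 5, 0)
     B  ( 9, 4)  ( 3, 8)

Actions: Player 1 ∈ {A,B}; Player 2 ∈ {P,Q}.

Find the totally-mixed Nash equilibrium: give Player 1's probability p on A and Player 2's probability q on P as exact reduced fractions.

P1 indiff ⇒ q·8+(1-q)·5 = q·9+(1-q)·3 ⇒ q(-1) = (1-q)(-2) ⇒ q = 2/3
P2 indiff ⇒ p·3+(1-p)·4 = p·0+(1-p)·8 ⇒ p(3) = (1-p)(4) ⇒ p = 4/7

p=4/7, q=2/3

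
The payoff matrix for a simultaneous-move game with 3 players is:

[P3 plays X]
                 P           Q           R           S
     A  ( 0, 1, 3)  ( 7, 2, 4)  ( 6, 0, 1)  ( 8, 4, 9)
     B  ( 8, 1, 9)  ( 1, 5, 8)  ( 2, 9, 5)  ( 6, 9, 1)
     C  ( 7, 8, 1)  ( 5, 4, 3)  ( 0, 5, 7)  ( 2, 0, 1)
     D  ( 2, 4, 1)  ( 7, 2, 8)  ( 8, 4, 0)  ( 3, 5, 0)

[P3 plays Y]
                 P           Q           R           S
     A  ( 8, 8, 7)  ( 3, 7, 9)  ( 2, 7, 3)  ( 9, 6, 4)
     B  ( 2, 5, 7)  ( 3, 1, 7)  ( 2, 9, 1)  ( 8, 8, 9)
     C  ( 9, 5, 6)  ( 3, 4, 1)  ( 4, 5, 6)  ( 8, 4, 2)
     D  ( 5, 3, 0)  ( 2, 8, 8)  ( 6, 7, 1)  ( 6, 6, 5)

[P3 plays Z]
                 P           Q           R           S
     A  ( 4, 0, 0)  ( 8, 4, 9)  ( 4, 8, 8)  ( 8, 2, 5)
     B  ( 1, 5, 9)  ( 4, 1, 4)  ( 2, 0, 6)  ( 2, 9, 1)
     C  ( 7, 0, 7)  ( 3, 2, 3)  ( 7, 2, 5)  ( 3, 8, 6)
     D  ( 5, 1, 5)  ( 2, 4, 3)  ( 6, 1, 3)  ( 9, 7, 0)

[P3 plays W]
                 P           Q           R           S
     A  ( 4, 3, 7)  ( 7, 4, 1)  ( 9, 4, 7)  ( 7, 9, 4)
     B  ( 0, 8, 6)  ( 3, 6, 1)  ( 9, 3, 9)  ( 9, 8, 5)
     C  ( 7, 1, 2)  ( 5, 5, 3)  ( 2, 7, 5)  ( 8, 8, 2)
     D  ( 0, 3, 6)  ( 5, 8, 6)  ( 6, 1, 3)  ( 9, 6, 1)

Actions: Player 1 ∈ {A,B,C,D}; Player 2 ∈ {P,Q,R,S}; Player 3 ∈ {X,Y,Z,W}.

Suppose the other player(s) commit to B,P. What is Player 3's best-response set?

BR_3 = {X,Z}

u_3(X vs B,P) = 9
u_3(Y vs B,P) = 7
u_3(Z vs B,P) = 9
u_3(W vs B,P) = 6
max payoff 9 at {X,Z}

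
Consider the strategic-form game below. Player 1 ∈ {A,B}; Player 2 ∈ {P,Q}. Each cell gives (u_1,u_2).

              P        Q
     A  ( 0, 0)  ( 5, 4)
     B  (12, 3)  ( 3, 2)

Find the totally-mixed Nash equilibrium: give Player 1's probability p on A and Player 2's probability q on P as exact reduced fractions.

P1 indiff ⇒ q·0+(1-q)·5 = q·12+(1-q)·3 ⇒ q(-12) = (1-q)(-2) ⇒ q = 1/7
P2 indiff ⇒ p·0+(1-p)·3 = p·4+(1-p)·2 ⇒ p(-4) = (1-p)(-1) ⇒ p = 1/5

P1 mixes 1/5 on A; P2 mixes 1/7 on P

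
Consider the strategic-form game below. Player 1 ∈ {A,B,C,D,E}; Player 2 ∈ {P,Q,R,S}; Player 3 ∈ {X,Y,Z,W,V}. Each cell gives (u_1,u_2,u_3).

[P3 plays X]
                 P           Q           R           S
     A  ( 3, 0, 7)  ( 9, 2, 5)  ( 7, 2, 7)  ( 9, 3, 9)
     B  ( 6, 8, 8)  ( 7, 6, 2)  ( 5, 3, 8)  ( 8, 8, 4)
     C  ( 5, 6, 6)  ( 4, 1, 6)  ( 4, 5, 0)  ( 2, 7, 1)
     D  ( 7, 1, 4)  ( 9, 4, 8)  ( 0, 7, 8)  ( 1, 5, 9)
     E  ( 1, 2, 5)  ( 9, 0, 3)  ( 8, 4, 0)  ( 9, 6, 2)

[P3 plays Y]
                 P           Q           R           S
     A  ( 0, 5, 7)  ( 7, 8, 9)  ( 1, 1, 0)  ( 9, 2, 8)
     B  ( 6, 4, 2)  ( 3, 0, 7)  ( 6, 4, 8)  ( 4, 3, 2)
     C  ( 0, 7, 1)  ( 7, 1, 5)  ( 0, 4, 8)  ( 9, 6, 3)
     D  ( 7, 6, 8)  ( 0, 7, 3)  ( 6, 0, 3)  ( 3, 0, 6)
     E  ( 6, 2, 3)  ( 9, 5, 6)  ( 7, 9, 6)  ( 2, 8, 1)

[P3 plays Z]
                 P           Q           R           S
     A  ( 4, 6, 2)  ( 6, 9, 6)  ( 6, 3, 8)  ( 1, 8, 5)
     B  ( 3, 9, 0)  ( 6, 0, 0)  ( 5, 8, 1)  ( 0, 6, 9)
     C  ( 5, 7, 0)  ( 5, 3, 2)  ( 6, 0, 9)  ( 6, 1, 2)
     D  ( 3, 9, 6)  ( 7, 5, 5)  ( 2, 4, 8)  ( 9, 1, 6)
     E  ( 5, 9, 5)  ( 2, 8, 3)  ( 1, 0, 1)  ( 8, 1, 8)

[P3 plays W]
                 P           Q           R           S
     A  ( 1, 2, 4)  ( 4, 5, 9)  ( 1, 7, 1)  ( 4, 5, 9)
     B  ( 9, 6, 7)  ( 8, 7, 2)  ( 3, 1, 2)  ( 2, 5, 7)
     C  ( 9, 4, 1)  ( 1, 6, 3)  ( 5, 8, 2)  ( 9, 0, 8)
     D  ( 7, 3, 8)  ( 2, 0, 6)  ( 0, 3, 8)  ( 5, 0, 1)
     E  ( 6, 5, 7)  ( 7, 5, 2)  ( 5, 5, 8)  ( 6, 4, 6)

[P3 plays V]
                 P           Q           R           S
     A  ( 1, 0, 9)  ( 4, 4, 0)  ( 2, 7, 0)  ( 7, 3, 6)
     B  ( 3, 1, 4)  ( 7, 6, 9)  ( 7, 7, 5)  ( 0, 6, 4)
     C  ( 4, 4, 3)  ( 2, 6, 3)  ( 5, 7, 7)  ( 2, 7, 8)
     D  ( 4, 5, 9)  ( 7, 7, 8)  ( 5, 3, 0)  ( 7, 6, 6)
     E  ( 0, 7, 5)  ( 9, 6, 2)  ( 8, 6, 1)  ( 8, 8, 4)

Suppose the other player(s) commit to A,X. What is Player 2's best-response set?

BR_2 = {S}

u_2(P vs A,X) = 0
u_2(Q vs A,X) = 2
u_2(R vs A,X) = 2
u_2(S vs A,X) = 3
max payoff 3 at {S}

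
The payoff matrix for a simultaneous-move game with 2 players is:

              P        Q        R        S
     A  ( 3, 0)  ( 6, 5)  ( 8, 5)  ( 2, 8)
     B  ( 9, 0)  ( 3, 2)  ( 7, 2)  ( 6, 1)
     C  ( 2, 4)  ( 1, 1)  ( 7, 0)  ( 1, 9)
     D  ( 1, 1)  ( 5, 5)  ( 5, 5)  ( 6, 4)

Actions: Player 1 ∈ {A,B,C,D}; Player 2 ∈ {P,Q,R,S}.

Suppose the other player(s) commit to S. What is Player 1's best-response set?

argmax u_1 = {B,D}

u_1(A vs S) = 2
u_1(B vs S) = 6
u_1(C vs S) = 1
u_1(D vs S) = 6
max payoff 6 at {B,D}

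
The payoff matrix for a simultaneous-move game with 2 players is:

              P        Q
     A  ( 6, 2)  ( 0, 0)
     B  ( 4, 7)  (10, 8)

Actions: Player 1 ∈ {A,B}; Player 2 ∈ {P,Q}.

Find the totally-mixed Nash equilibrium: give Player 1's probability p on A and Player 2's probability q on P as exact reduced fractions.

P1 indiff ⇒ q·6+(1-q)·0 = q·4+(1-q)·10 ⇒ q(2) = (1-q)(10) ⇒ q = 5/6
P2 indiff ⇒ p·2+(1-p)·7 = p·0+(1-p)·8 ⇒ p(2) = (1-p)(1) ⇒ p = 1/3

P1 mixes 1/3 on A; P2 mixes 5/6 on P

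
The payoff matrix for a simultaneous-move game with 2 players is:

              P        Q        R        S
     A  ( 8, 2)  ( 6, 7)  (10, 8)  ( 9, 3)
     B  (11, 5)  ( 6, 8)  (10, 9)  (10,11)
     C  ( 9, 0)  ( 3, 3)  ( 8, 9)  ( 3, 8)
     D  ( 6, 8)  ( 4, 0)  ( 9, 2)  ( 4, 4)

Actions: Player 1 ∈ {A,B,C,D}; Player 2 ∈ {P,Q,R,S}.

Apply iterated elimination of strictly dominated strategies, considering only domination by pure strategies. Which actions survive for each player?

Remaining: P1:{A,B} P2:{R,S}

P1 drop C (B beats it: P:11>9 Q:6>3 R:10>8 S:10>3)
P1 drop D (A beats it: P:8>6 Q:6>4 R:10>9 S:9>4)
P2 drop P (Q beats it: A:7>2 B:8>5)
P2 drop Q (R beats it: A:8>7 B:9>8)
P1→{A,B} P2→{R,S}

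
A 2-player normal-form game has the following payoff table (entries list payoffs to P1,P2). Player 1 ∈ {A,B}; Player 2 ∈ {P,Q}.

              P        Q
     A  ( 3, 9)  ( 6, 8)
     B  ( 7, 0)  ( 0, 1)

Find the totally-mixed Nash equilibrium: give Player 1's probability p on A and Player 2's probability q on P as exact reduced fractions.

p=1/2, q=3/5

P1 indiff ⇒ q·3+(1-q)·6 = q·7+(1-q)·0 ⇒ q(-4) = (1-q)(-6) ⇒ q = 3/5
P2 indiff ⇒ p·9+(1-p)·0 = p·8+(1-p)·1 ⇒ p(1) = (1-p)(1) ⇒ p = 1/2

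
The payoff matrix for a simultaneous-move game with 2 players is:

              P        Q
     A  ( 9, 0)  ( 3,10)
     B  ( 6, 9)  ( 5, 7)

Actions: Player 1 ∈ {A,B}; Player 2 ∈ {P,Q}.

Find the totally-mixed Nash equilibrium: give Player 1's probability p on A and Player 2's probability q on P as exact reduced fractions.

p=1/6, q=2/5

P1 indiff ⇒ q·9+(1-q)·3 = q·6+(1-q)·5 ⇒ q(3) = (1-q)(2) ⇒ q = 2/5
P2 indiff ⇒ p·0+(1-p)·9 = p·10+(1-p)·7 ⇒ p(-10) = (1-p)(-2) ⇒ p = 1/6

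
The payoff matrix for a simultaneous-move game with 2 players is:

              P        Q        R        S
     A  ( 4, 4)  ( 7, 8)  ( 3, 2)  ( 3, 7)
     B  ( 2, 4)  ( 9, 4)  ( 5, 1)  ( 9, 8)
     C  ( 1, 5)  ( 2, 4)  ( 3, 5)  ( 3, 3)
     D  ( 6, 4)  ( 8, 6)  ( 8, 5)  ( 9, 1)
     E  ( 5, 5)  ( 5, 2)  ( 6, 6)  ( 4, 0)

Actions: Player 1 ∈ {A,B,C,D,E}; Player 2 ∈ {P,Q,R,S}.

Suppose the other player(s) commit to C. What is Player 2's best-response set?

u_2(P vs C) = 5
u_2(Q vs C) = 4
u_2(R vs C) = 5
u_2(S vs C) = 3
max payoff 5 at {P,R}

argmax u_2 = {P,R}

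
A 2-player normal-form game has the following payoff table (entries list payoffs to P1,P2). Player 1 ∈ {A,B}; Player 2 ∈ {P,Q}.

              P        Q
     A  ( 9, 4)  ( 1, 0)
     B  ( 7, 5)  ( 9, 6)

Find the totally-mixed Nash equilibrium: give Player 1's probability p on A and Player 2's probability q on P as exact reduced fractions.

P1 mixes 1/5 on A; P2 mixes 4/5 on P

P1 indiff ⇒ q·9+(1-q)·1 = q·7+(1-q)·9 ⇒ q(2) = (1-q)(8) ⇒ q = 4/5
P2 indiff ⇒ p·4+(1-p)·5 = p·0+(1-p)·6 ⇒ p(4) = (1-p)(1) ⇒ p = 1/5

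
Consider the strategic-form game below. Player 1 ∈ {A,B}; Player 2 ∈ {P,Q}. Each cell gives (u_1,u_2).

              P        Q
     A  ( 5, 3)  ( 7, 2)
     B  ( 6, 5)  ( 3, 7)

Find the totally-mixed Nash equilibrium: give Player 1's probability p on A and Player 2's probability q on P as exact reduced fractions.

P1 indiff ⇒ q·5+(1-q)·7 = q·6+(1-q)·3 ⇒ q(-1) = (1-q)(-4) ⇒ q = 4/5
P2 indiff ⇒ p·3+(1-p)·5 = p·2+(1-p)·7 ⇒ p(1) = (1-p)(2) ⇒ p = 2/3

p=2/3, q=4/5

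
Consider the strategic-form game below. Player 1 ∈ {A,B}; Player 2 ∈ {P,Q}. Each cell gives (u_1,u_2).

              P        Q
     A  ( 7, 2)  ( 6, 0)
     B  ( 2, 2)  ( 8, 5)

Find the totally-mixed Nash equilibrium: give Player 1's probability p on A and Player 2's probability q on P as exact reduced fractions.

p=3/5, q=2/7

P1 indiff ⇒ q·7+(1-q)·6 = q·2+(1-q)·8 ⇒ q(5) = (1-q)(2) ⇒ q = 2/7
P2 indiff ⇒ p·2+(1-p)·2 = p·0+(1-p)·5 ⇒ p(2) = (1-p)(3) ⇒ p = 3/5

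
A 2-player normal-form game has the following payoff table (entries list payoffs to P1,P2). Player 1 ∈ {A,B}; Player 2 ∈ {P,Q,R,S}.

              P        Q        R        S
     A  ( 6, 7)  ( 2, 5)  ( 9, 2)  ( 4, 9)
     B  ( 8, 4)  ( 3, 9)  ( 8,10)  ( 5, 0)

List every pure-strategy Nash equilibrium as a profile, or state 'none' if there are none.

(A,P): not NE [P1→B gives 8>6; P2→S gives 9>7]
(A,Q): not NE [P1→B gives 3>2; P2→S gives 9>5]
(A,R): not NE [P2→S gives 9>2]
(A,S): not NE [P1→B gives 5>4]
(B,P): not NE [P2→R gives 10>4]
(B,Q): not NE [P2→R gives 10>9]
(B,R): not NE [P1→A gives 9>8]
(B,S): not NE [P2→R gives 10>0]

PSNE: ∅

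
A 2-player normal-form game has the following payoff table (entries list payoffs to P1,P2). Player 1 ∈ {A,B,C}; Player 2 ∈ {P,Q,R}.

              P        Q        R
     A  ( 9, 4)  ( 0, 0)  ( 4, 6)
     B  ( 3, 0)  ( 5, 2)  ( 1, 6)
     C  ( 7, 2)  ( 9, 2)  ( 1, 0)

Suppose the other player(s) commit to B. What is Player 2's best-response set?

BR_2 = {R}

u_2(P vs B) = 0
u_2(Q vs B) = 2
u_2(R vs B) = 6
max payoff 6 at {R}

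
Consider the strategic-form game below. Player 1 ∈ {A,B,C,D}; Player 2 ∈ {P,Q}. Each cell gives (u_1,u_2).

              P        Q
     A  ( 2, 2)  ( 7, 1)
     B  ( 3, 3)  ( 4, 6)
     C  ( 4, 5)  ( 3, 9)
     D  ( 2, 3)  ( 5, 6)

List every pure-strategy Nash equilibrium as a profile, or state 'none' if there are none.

PSNE: ∅

(A,P): not NE [P1→C gives 4>2]
(A,Q): not NE [P2→P gives 2>1]
(B,P): not NE [P1→C gives 4>3; P2→Q gives 6>3]
(B,Q): not NE [P1→A gives 7>4]
(C,P): not NE [P2→Q gives 9>5]
(C,Q): not NE [P1→A gives 7>3]
(D,P): not NE [P1→C gives 4>2; P2→Q gives 6>3]
(D,Q): not NE [P1→A gives 7>5]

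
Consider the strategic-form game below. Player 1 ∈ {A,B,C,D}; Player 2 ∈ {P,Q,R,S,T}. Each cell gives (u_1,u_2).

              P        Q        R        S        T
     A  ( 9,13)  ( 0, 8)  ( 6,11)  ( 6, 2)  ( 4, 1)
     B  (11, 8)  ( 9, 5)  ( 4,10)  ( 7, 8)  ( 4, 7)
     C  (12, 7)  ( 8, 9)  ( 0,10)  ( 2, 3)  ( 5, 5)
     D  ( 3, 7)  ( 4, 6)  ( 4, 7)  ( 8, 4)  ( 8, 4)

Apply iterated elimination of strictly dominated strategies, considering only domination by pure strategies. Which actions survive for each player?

P2 drop Q (R beats it: A:11>8 B:10>5 C:10>9 D:7>6)
P2 drop S (R beats it: A:11>2 B:10>8 C:10>3 D:7>4)
P2 drop T (P beats it: A:13>1 B:8>7 C:7>5 D:7>4)
P1 drop D (A beats it: P:9>3 R:6>4)
P1→{A,B,C} P2→{P,R}

Survivors P1:{A,B,C} P2:{P,R}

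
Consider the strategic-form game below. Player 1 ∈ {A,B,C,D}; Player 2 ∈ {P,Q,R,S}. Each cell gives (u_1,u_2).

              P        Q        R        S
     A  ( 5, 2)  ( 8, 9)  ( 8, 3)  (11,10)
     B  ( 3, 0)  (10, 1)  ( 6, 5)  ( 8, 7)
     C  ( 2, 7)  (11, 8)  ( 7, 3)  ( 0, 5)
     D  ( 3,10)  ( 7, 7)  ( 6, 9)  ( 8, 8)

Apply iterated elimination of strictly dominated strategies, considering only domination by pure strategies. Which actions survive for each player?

IESDS → P1:{A,B,C} P2:{Q,S}

P1 drop D (A beats it: P:5>3 Q:8>7 R:8>6 S:11>8)
P2 drop P (Q beats it: A:9>2 B:1>0 C:8>7)
P2 drop R (S beats it: A:10>3 B:7>5 C:5>3)
P1→{A,B,C} P2→{Q,S}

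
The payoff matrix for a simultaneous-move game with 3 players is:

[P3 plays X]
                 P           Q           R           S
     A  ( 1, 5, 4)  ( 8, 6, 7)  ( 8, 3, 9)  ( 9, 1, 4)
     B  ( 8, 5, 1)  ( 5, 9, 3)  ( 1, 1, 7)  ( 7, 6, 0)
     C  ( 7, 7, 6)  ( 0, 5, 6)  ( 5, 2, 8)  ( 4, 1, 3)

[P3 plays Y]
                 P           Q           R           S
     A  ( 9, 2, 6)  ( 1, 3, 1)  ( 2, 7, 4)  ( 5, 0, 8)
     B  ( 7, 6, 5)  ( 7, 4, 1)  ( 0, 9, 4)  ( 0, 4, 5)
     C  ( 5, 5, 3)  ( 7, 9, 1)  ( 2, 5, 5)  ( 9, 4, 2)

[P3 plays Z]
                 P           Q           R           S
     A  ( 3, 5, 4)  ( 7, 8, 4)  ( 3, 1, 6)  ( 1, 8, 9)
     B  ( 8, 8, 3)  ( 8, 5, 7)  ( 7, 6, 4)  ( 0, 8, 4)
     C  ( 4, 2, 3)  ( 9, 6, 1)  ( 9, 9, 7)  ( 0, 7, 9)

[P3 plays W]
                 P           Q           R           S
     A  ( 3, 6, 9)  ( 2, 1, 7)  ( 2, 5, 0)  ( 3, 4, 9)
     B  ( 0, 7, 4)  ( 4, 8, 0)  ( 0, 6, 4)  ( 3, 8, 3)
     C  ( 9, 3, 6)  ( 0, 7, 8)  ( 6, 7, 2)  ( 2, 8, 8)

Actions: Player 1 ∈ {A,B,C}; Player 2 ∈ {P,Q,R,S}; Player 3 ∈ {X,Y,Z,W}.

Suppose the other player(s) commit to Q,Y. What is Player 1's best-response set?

u_1(A vs Q,Y) = 1
u_1(B vs Q,Y) = 7
u_1(C vs Q,Y) = 7
max payoff 7 at {B,C}

P1 best: {B,C}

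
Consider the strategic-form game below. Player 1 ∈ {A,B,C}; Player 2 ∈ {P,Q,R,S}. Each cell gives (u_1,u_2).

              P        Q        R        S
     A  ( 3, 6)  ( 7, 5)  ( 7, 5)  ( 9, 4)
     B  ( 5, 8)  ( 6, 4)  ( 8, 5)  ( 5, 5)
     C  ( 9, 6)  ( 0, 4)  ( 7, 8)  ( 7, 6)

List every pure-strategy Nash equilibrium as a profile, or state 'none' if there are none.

PSNE: ∅

(A,P): not NE [P1→C gives 9>3]
(A,Q): not NE [P2→P gives 6>5]
(A,R): not NE [P1→B gives 8>7; P2→P gives 6>5]
(A,S): not NE [P2→P gives 6>4]
(B,P): not NE [P1→C gives 9>5]
(B,Q): not NE [P1→A gives 7>6; P2→P gives 8>4]
(B,R): not NE [P2→P gives 8>5]
(B,S): not NE [P1→A gives 9>5; P2→P gives 8>5]
(C,P): not NE [P2→R gives 8>6]
(C,Q): not NE [P1→A gives 7>0; P2→R gives 8>4]
(C,R): not NE [P1→B gives 8>7]
(C,S): not NE [P1→A gives 9>7; P2→R gives 8>6]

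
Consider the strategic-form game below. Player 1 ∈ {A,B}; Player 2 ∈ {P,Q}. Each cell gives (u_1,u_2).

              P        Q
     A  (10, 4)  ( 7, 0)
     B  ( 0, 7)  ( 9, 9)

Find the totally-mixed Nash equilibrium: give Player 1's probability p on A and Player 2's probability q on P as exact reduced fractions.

P1 indiff ⇒ q·10+(1-q)·7 = q·0+(1-q)·9 ⇒ q(10) = (1-q)(2) ⇒ q = 1/6
P2 indiff ⇒ p·4+(1-p)·7 = p·0+(1-p)·9 ⇒ p(4) = (1-p)(2) ⇒ p = 1/3

(p,q) = (1/3, 1/6)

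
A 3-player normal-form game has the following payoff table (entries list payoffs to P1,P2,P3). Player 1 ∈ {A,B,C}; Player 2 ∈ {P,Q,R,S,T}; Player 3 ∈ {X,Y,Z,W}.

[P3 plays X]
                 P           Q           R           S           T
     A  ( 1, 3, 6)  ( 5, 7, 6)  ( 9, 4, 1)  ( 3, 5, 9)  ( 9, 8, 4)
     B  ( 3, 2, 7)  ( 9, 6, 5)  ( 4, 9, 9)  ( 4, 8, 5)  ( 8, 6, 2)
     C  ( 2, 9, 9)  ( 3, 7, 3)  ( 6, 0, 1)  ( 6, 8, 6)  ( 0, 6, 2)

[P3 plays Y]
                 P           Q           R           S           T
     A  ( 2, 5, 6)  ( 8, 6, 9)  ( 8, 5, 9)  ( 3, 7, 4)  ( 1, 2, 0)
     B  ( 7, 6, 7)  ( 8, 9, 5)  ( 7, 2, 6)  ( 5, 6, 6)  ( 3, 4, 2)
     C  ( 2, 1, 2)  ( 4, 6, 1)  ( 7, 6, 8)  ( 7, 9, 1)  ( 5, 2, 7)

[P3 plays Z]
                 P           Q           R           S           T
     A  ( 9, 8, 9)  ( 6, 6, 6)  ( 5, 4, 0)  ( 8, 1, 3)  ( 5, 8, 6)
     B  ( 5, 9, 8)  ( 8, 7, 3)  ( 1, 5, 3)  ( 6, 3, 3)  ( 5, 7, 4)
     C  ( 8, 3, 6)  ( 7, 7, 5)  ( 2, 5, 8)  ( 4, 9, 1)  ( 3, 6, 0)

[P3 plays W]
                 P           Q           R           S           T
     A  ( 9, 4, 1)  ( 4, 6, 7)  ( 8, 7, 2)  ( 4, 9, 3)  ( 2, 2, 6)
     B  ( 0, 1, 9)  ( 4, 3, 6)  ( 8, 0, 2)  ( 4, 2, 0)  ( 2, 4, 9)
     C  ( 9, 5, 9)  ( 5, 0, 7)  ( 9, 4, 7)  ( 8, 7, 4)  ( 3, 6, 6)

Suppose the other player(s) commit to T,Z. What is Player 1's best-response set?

u_1(A vs T,Z) = 5
u_1(B vs T,Z) = 5
u_1(C vs T,Z) = 3
max payoff 5 at {A,B}

BR_1 = {A,B}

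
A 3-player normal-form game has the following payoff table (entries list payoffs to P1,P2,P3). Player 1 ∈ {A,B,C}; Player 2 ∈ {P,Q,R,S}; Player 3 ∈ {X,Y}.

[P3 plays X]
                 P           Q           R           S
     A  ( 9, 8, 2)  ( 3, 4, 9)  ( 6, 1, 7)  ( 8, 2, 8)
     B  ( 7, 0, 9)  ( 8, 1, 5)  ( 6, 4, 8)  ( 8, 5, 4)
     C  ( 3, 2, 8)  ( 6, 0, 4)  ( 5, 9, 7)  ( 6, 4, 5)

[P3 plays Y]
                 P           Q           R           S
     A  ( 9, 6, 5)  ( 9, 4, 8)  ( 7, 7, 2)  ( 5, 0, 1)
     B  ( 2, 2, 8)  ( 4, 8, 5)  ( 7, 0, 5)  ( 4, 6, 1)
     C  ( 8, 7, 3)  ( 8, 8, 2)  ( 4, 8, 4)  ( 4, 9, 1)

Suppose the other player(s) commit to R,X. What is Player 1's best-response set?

u_1(A vs R,X) = 6
u_1(B vs R,X) = 6
u_1(C vs R,X) = 5
max payoff 6 at {A,B}

BR_1 = {A,B}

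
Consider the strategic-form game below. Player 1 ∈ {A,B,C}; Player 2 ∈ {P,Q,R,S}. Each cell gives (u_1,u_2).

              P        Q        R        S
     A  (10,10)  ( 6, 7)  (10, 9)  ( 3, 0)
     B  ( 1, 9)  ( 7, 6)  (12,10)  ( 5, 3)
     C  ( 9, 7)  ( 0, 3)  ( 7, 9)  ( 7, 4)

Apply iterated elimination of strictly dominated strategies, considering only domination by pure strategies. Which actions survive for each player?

P2 drop Q (P beats it: A:10>7 B:9>6 C:7>3)
P2 drop S (P beats it: A:10>0 B:9>3 C:7>4)
P1 drop C (A beats it: P:10>9 R:10>7)
P1→{A,B} P2→{P,R}

IESDS → P1:{A,B} P2:{P,R}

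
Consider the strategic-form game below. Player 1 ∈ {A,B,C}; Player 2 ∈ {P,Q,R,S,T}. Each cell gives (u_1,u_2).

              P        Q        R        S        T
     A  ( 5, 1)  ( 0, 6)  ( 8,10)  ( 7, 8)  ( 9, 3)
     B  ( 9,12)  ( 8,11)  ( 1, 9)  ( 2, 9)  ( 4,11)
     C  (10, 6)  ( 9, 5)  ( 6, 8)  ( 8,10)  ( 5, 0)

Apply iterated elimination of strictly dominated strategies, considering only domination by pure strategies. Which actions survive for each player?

P1 drop B (C beats it: P:10>9 Q:9>8 R:6>1 S:8>2 T:5>4)
P2 drop P (R beats it: A:10>1 C:8>6)
P2 drop Q (R beats it: A:10>6 C:8>5)
P2 drop T (R beats it: A:10>3 C:8>0)
P1→{A,C} P2→{R,S}

Survivors P1:{A,C} P2:{R,S}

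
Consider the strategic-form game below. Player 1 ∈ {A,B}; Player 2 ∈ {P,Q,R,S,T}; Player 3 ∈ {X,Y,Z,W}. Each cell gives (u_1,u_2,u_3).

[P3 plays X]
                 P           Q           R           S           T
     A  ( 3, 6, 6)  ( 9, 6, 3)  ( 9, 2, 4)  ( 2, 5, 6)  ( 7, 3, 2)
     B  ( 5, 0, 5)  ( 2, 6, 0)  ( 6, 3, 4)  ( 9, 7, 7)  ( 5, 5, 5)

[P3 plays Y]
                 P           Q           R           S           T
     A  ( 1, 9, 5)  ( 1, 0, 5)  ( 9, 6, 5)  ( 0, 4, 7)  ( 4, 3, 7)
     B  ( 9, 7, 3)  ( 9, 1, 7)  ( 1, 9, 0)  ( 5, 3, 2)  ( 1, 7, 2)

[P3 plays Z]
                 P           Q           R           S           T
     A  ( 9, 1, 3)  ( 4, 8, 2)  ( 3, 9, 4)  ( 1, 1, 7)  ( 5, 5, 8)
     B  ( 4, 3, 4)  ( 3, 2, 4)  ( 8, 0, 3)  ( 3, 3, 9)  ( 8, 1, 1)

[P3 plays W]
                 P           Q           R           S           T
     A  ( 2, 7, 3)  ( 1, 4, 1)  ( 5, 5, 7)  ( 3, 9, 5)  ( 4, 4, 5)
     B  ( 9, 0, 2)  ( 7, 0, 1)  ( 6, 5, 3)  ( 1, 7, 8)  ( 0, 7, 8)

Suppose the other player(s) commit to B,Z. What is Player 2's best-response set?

P2 best: {P,S}

u_2(P vs B,Z) = 3
u_2(Q vs B,Z) = 2
u_2(R vs B,Z) = 0
u_2(S vs B,Z) = 3
u_2(T vs B,Z) = 1
max payoff 3 at {P,S}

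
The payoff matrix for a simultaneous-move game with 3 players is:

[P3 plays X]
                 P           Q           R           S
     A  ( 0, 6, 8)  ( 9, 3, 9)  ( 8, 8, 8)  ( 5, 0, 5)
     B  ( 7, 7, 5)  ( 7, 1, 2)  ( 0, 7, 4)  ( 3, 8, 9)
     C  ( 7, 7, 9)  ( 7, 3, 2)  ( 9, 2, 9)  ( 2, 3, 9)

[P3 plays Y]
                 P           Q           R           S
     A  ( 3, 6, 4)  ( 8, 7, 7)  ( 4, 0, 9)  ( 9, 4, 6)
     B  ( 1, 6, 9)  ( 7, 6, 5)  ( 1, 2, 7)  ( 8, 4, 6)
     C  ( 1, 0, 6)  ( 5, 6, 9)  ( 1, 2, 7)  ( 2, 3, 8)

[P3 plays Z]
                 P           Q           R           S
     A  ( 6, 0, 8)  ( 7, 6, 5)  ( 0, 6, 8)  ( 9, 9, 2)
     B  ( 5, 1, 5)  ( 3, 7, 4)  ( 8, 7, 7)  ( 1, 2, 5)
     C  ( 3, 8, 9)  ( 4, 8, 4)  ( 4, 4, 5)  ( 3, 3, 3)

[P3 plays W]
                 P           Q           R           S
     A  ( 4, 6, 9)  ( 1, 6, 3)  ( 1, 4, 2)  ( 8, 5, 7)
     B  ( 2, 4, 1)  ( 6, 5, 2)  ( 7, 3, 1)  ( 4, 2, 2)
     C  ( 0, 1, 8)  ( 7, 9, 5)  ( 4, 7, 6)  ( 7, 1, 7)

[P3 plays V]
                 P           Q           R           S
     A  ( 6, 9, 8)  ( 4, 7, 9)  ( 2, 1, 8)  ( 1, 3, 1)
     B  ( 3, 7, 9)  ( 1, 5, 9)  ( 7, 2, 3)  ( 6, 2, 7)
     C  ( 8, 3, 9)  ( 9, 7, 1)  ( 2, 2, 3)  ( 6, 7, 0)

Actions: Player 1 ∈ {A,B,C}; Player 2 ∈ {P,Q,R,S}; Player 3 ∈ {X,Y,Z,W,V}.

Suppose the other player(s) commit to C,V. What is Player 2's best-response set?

argmax u_2 = {Q,S}

u_2(P vs C,V) = 3
u_2(Q vs C,V) = 7
u_2(R vs C,V) = 2
u_2(S vs C,V) = 7
max payoff 7 at {Q,S}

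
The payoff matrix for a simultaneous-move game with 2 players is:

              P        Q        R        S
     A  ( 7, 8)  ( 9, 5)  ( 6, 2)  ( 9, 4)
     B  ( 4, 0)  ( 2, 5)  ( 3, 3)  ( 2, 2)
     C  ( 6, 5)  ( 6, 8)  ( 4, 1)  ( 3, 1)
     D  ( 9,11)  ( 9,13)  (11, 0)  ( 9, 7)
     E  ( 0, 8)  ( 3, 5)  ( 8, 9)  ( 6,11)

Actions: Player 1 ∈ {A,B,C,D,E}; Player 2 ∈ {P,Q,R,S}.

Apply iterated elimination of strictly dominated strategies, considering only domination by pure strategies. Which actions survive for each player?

Survivors P1:{A,D} P2:{P,Q}

P1 drop B (A beats it: P:7>4 Q:9>2 R:6>3 S:9>2)
P1 drop C (A beats it: P:7>6 Q:9>6 R:6>4 S:9>3)
P1 drop E (D beats it: P:9>0 Q:9>3 R:11>8 S:9>6)
P2 drop R (P beats it: A:8>2 D:11>0)
P2 drop S (P beats it: A:8>4 D:11>7)
P1→{A,D} P2→{P,Q}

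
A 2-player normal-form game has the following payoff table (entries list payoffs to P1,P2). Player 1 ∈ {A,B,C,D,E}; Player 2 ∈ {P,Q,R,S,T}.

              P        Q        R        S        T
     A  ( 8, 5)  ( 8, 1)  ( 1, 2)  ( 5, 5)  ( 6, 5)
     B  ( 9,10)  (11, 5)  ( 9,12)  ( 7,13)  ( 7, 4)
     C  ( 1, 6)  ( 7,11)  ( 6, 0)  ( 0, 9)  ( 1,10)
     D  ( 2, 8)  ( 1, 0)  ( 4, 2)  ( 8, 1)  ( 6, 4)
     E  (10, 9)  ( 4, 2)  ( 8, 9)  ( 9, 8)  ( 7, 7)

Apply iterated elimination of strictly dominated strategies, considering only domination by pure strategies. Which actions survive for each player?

IESDS → P1:{B,E} P2:{P,R,S}

P1 drop A (B beats it: P:9>8 Q:11>8 R:9>1 S:7>5 T:7>6)
P1 drop C (B beats it: P:9>1 Q:11>7 R:9>6 S:7>0 T:7>1)
P1 drop D (E beats it: P:10>2 Q:4>1 R:8>4 S:9>8 T:7>6)
P2 drop Q (P beats it: B:10>5 E:9>2)
P2 drop T (P beats it: B:10>4 E:9>7)
P1→{B,E} P2→{P,R,S}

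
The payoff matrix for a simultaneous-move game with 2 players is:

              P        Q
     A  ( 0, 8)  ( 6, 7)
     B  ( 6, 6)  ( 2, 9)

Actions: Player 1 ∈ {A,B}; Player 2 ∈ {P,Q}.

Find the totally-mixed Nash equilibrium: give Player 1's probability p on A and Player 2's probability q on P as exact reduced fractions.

(p,q) = (3/4, 2/5)

P1 indiff ⇒ q·0+(1-q)·6 = q·6+(1-q)·2 ⇒ q(-6) = (1-q)(-4) ⇒ q = 2/5
P2 indiff ⇒ p·8+(1-p)·6 = p·7+(1-p)·9 ⇒ p(1) = (1-p)(3) ⇒ p = 3/4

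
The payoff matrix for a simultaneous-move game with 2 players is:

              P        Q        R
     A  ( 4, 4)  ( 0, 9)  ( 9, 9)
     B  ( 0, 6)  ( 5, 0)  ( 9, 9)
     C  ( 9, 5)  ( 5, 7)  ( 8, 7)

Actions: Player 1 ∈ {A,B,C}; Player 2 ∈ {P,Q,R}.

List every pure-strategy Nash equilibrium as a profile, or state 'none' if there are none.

PSNE = {(A,R), (B,R), (C,Q)}

(A,P): not NE [P1→C gives 9>4; P2→R gives 9>4]
(A,Q): not NE [P1→C gives 5>0]
(A,R): NE
(B,P): not NE [P1→C gives 9>0; P2→R gives 9>6]
(B,Q): not NE [P2→R gives 9>0]
(B,R): NE
(C,P): not NE [P2→R gives 7>5]
(C,Q): NE
(C,R): not NE [P1→B gives 9>8]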